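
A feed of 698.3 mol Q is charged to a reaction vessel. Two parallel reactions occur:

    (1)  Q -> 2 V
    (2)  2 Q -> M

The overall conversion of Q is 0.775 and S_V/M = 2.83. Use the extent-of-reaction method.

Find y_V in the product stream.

Conversion of Q: Q consumed = 0.775 × 698.3 = 541.2 mol = 1ξ₁ + 2ξ₂.
Selectivity: 2ξ₁ / (1ξ₂) = 2.83 → ξ₁ = 1.415 ξ₂.
Substitute: (1·1.415 + 2) ξ₂ = 541.2 → ξ₂ = 158.5 mol, ξ₁ = 224.2 mol.
Outlet amounts (n = n₀ + Σ ν·ξ):
  Q: 698.3 − 1(224.2) − 2(158.5) = 157.1
  V: 0 + 2(224.2) = 448.5
  M: 0 + 1(158.5) = 158.5
Total out = 764.1 mol; y_V = 448.5 / 764.1 = 0.587.

0.587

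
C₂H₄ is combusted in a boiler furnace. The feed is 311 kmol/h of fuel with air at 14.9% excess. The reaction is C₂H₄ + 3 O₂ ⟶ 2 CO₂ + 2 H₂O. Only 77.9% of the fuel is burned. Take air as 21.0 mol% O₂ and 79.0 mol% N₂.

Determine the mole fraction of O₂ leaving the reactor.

0.0637

Stoichiometric O₂ = 3 × 311 = 933 kmol/h; O₂ fed = 933 × 1.149 = 1072 kmol/h.
N₂ fed = 1072 × 79/21 = 4033 kmol/h.
Fuel reacted = 0.779 × 311 → ξ = 242.3 kmol/h.
Outlet (n = n₀ + ν ξ):
  C₂H₄: 311 − 1(242.3) = 68.73
  O₂: 1072 − 3(242.3) = 345.2
  N₂: 4033 (inert)
  CO₂: 0 + 2(242.3) = 484.5
  H₂O: 0 + 2(242.3) = 484.5
Total out = 5416 kmol/h; y_O₂ = 345.2 / 5416 = 0.06374.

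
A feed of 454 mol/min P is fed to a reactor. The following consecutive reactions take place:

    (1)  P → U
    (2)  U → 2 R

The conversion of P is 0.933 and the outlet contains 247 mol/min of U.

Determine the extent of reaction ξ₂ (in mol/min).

ξ₂ = 177 mol/min

Conversion of P: P consumed = 1ξ₁ = 0.933 × 454 → ξ₁ = 423.6 mol/min.
U balance: n_U = 0 + 1ξ₁ − 1ξ₂ = 247 → ξ₂ = (1·423.6 − 247)/1 = 176.6 mol/min.
Outlet amounts (n = n₀ + Σ ν·ξ):
  P: 454 − 1(423.6) = 30.42
  U: 0 + 1(423.6) − 1(176.6) = 247
  R: 0 + 2(176.6) = 353.2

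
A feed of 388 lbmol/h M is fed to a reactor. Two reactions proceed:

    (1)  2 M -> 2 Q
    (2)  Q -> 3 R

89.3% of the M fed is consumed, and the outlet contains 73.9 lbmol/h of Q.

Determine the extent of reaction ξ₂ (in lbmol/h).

ξ₂ = 273 lbmol/h

Conversion of M: M consumed = 2ξ₁ = 0.893 × 388 → ξ₁ = 173.2 lbmol/h.
Q balance: n_Q = 0 + 2ξ₁ − 1ξ₂ = 73.9 → ξ₂ = (2·173.2 − 73.9)/1 = 272.6 lbmol/h.
Outlet amounts (n = n₀ + Σ ν·ξ):
  M: 388 − 2(173.2) = 41.52
  Q: 0 + 2(173.2) − 1(272.6) = 73.9
  R: 0 + 3(272.6) = 817.8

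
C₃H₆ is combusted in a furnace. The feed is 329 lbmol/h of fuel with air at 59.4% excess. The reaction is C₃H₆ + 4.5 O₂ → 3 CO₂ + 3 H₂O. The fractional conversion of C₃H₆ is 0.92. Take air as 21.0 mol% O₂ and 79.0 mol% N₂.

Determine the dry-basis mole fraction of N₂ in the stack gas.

Stoichiometric O₂ = 4.5 × 329 = 1480 lbmol/h; O₂ fed = 1480 × 1.594 = 2360 lbmol/h.
N₂ fed = 2360 × 79/21 = 8878 lbmol/h.
Fuel reacted = 0.92 × 329 → ξ = 302.7 lbmol/h.
Outlet (n = n₀ + ν ξ):
  C₃H₆: 329 − 1(302.7) = 26.32
  O₂: 2360 − 4.5(302.7) = 997.9
  N₂: 8878 (inert)
  CO₂: 0 + 3(302.7) = 908
  H₂O: 0 + 3(302.7) = 908
Dry total = 10810 lbmol/h; y_N₂ (dry) = 8878 / 10810 = 0.8213.

0.821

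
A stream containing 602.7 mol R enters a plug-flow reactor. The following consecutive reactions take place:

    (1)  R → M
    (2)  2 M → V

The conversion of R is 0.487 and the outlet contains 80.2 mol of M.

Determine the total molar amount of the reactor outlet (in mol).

Conversion of R: R consumed = 1ξ₁ = 0.487 × 602.7 → ξ₁ = 293.5 mol.
M balance: n_M = 0 + 1ξ₁ − 2ξ₂ = 80.2 → ξ₂ = (1·293.5 − 80.2)/2 = 106.7 mol.
Outlet amounts (n = n₀ + Σ ν·ξ):
  R: 602.7 − 1(293.5) = 309.2
  M: 0 + 1(293.5) − 2(106.7) = 80.2
  V: 0 + 1(106.7) = 106.7
Total out = 309.2 + 80.2 + 106.7 = 496 mol.

496 mol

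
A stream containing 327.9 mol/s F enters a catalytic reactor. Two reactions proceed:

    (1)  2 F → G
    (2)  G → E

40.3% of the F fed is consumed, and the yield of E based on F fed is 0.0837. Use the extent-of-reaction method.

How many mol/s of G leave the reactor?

38.6 mol/s

Conversion of F: F consumed = 2ξ₁ = 0.403 × 327.9 → ξ₁ = 66.07 mol/s.
Yield of E: 1ξ₂ / 327.9 = 0.0837 → ξ₂ = 27.45 mol/s.
Outlet amounts (n = n₀ + Σ ν·ξ):
  F: 327.9 − 2(66.07) = 195.8
  G: 0 + 1(66.07) − 1(27.45) = 38.63
  E: 0 + 1(27.45) = 27.45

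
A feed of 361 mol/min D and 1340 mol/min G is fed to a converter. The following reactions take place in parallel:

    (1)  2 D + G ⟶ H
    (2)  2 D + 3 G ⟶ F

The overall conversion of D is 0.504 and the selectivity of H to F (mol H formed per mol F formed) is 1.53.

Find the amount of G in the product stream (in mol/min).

1180 mol/min

Conversion of D: D consumed = 0.504 × 361 = 181.9 mol/min = 2ξ₁ + 2ξ₂.
Selectivity: 1ξ₁ / (1ξ₂) = 1.53 → ξ₁ = 1.53 ξ₂.
Substitute: (2·1.53 + 2) ξ₂ = 181.9 → ξ₂ = 35.96 mol/min, ξ₁ = 55.01 mol/min.
Outlet amounts (n = n₀ + Σ ν·ξ):
  D: 361 − 2(55.01) − 2(35.96) = 179.1
  G: 1340 − 1(55.01) − 3(35.96) = 1177
  H: 0 + 1(55.01) = 55.01
  F: 0 + 1(35.96) = 35.96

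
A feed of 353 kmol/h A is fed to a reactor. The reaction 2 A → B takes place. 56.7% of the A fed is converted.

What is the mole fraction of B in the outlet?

A reacted = 0.567 × 353 = 200.2 kmol/h; ν_A = −2, so ξ = 200.2/2 = 100.1 kmol/h.
Outlet amounts (n = n₀ + ν ξ):
  A: 353 − 2(100.1) = 152.8
  B: 0 + 1(100.1) = 100.1
Total out = 252.9 kmol/h; y_B = 100.1 / 252.9 = 0.3957.

0.396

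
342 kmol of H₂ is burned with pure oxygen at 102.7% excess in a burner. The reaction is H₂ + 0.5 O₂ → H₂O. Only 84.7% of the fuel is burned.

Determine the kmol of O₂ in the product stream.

202 kmol

Stoichiometric O₂ = 0.5 × 342 = 171 kmol; O₂ fed = 171 × 2.027 = 346.6 kmol.
Fuel reacted = 0.847 × 342 → ξ = 289.7 kmol.
Outlet (n = n₀ + ν ξ):
  H₂: 342 − 1(289.7) = 52.33
  O₂: 346.6 − 0.5(289.7) = 201.8
  H₂O: 0 + 1(289.7) = 289.7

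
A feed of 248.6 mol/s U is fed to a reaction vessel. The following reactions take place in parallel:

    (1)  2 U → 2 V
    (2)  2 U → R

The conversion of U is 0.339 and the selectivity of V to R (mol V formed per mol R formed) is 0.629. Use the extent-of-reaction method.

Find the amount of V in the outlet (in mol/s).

20.2 mol/s

Conversion of U: U consumed = 0.339 × 248.6 = 84.28 mol/s = 2ξ₁ + 2ξ₂.
Selectivity: 2ξ₁ / (1ξ₂) = 0.629 → ξ₁ = 0.3145 ξ₂.
Substitute: (2·0.3145 + 2) ξ₂ = 84.28 → ξ₂ = 32.06 mol/s, ξ₁ = 10.08 mol/s.
Outlet amounts (n = n₀ + Σ ν·ξ):
  U: 248.6 − 2(10.08) − 2(32.06) = 164.3
  V: 0 + 2(10.08) = 20.16
  R: 0 + 1(32.06) = 32.06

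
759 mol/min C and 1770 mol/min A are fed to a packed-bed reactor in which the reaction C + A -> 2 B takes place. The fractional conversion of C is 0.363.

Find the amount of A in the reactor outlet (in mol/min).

C reacted = 0.363 × 759 = 275.5 mol/min; ν_C = −1, so ξ = 275.5/1 = 275.5 mol/min.
Outlet amounts (n = n₀ + ν ξ):
  C: 759 − 1(275.5) = 483.5
  A: 1770 − 1(275.5) = 1494
  B: 0 + 2(275.5) = 551

1490 mol/min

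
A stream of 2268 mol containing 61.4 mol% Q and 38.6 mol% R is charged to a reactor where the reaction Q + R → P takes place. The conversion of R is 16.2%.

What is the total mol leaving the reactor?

R reacted = 0.162 × 875.4 = 141.8 mol; ν_R = −1, so ξ = 141.8/1 = 141.8 mol.
Outlet amounts (n = n₀ + ν ξ):
  Q: 1393 − 1(141.8) = 1251
  R: 875.4 − 1(141.8) = 733.6
  P: 0 + 1(141.8) = 141.8
Total out = 1251 + 733.6 + 141.8 = 2126 mol.

2130 mol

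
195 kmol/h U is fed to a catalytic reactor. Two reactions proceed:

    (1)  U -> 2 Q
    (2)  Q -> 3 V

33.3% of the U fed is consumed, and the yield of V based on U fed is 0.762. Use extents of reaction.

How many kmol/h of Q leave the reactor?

Conversion of U: U consumed = 1ξ₁ = 0.333 × 195 → ξ₁ = 64.94 kmol/h.
Yield of V: 3ξ₂ / 195 = 0.762 → ξ₂ = 49.53 kmol/h.
Outlet amounts (n = n₀ + Σ ν·ξ):
  U: 195 − 1(64.94) = 130.1
  Q: 0 + 2(64.94) − 1(49.53) = 80.34
  V: 0 + 3(49.53) = 148.6

80.3 kmol/h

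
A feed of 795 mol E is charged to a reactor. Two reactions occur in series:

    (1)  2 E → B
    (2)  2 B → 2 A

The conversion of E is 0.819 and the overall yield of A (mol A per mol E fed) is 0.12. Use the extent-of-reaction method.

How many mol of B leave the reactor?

Conversion of E: E consumed = 2ξ₁ = 0.819 × 795 → ξ₁ = 325.6 mol.
Yield of A: 2ξ₂ / 795 = 0.12 → ξ₂ = 47.7 mol.
Outlet amounts (n = n₀ + Σ ν·ξ):
  E: 795 − 2(325.6) = 143.9
  B: 0 + 1(325.6) − 2(47.7) = 230.2
  A: 0 + 2(47.7) = 95.4

230 mol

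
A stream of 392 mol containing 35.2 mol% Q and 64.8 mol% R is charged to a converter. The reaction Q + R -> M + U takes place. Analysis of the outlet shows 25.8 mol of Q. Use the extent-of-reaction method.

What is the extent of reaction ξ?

ξ = 112 mol

For Q: n = n₀ − 1ξ → 25.8 = 138 − 1ξ, giving ξ = 112.2 mol.
Outlet amounts (n = n₀ + ν ξ):
  Q: 138 − 1(112.2) = 25.8
  R: 254 − 1(112.2) = 141.8
  M: 0 + 1(112.2) = 112.2
  U: 0 + 1(112.2) = 112.2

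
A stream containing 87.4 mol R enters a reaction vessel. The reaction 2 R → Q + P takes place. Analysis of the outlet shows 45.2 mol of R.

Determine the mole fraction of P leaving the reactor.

For R: n = n₀ − 2ξ → 45.2 = 87.4 − 2ξ, giving ξ = 21.1 mol.
Outlet amounts (n = n₀ + ν ξ):
  R: 87.4 − 2(21.1) = 45.2
  Q: 0 + 1(21.1) = 21.1
  P: 0 + 1(21.1) = 21.1
Total out = 87.4 mol; y_P = 21.1 / 87.4 = 0.2414.

0.241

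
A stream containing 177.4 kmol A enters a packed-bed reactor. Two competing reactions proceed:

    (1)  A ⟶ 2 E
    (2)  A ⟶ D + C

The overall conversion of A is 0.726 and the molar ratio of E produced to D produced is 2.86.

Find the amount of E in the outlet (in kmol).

Conversion of A: A consumed = 0.726 × 177.4 = 128.8 kmol = 1ξ₁ + 1ξ₂.
Selectivity: 2ξ₁ / (1ξ₂) = 2.86 → ξ₁ = 1.43 ξ₂.
Substitute: (1·1.43 + 1) ξ₂ = 128.8 → ξ₂ = 53 kmol, ξ₁ = 75.79 kmol.
Outlet amounts (n = n₀ + Σ ν·ξ):
  A: 177.4 − 1(75.79) − 1(53) = 48.61
  E: 0 + 2(75.79) = 151.6
  D: 0 + 1(53) = 53
  C: 0 + 1(53) = 53

152 kmol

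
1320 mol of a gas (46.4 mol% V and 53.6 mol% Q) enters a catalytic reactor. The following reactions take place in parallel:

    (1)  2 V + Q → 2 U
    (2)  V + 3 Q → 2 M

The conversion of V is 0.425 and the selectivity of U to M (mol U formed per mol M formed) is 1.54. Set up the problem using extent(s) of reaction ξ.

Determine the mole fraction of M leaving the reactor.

Conversion of V: V consumed = 0.425 × 612.5 = 260.3 mol = 2ξ₁ + 1ξ₂.
Selectivity: 2ξ₁ / (2ξ₂) = 1.54 → ξ₁ = 1.54 ξ₂.
Substitute: (2·1.54 + 1) ξ₂ = 260.3 → ξ₂ = 63.8 mol, ξ₁ = 98.25 mol.
Outlet amounts (n = n₀ + Σ ν·ξ):
  V: 612.5 − 2(98.25) − 1(63.8) = 352.2
  Q: 707.5 − 1(98.25) − 3(63.8) = 417.9
  U: 0 + 2(98.25) = 196.5
  M: 0 + 2(63.8) = 127.6
Total out = 1094 mol; y_M = 127.6 / 1094 = 0.1166.

0.117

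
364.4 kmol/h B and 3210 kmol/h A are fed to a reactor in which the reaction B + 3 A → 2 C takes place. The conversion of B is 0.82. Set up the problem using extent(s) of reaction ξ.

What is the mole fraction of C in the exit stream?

0.201

B reacted = 0.82 × 364.4 = 298.8 kmol/h; ν_B = −1, so ξ = 298.8/1 = 298.8 kmol/h.
Outlet amounts (n = n₀ + ν ξ):
  B: 364.4 − 1(298.8) = 65.59
  A: 3210 − 3(298.8) = 2314
  C: 0 + 2(298.8) = 597.6
Total out = 2977 kmol/h; y_C = 597.6 / 2977 = 0.2008.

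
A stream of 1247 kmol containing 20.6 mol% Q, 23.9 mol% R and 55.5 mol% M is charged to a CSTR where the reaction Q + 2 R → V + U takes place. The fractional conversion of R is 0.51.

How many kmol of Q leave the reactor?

R reacted = 0.51 × 298 = 152 kmol; ν_R = −2, so ξ = 152/2 = 76 kmol.
Outlet amounts (n = n₀ + ν ξ):
  Q: 256.9 − 1(76) = 180.9
  R: 298 − 2(76) = 146
  V: 0 + 1(76) = 76
  U: 0 + 1(76) = 76
  M: 692.1 (inert)

181 kmol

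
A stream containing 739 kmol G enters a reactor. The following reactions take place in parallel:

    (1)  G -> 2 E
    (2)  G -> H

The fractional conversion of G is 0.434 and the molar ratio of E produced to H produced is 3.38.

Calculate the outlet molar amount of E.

403 kmol

Conversion of G: G consumed = 0.434 × 739 = 320.7 kmol = 1ξ₁ + 1ξ₂.
Selectivity: 2ξ₁ / (1ξ₂) = 3.38 → ξ₁ = 1.69 ξ₂.
Substitute: (1·1.69 + 1) ξ₂ = 320.7 → ξ₂ = 119.2 kmol, ξ₁ = 201.5 kmol.
Outlet amounts (n = n₀ + Σ ν·ξ):
  G: 739 − 1(201.5) − 1(119.2) = 418.3
  E: 0 + 2(201.5) = 403
  H: 0 + 1(119.2) = 119.2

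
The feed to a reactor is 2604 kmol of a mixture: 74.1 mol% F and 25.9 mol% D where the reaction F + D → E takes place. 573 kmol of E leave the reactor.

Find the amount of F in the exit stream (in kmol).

1360 kmol

For E: n = n₀ + 1ξ → 573 = 0 + 1ξ, giving ξ = 573 kmol.
Outlet amounts (n = n₀ + ν ξ):
  F: 1930 − 1(573) = 1357
  D: 674.4 − 1(573) = 101.4
  E: 0 + 1(573) = 573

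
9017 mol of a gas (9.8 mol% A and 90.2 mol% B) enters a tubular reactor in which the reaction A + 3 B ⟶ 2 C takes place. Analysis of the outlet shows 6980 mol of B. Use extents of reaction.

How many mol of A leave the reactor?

499 mol

For B: n = n₀ − 3ξ → 6980 = 8133 − 3ξ, giving ξ = 384.4 mol.
Outlet amounts (n = n₀ + ν ξ):
  A: 883.7 − 1(384.4) = 499.2
  B: 8133 − 3(384.4) = 6980
  C: 0 + 2(384.4) = 768.9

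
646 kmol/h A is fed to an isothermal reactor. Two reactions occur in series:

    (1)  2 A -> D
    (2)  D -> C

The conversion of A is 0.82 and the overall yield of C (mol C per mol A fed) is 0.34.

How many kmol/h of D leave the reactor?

45.2 kmol/h

Conversion of A: A consumed = 2ξ₁ = 0.82 × 646 → ξ₁ = 264.9 kmol/h.
Yield of C: 1ξ₂ / 646 = 0.34 → ξ₂ = 219.6 kmol/h.
Outlet amounts (n = n₀ + Σ ν·ξ):
  A: 646 − 2(264.9) = 116.3
  D: 0 + 1(264.9) − 1(219.6) = 45.22
  C: 0 + 1(219.6) = 219.6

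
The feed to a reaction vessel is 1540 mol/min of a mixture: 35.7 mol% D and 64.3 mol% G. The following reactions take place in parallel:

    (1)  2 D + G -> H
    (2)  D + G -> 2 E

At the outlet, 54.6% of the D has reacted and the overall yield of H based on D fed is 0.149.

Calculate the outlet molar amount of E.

273 mol/min

Yield of H: 1ξ₁ / 549.8 = 0.149 → ξ₁ = 81.92 mol/min.
Conversion of D: 2ξ₁ + 1ξ₂ = 0.546 × 549.8 = 300.2 → ξ₂ = 136.3 mol/min.
Outlet amounts (n = n₀ + Σ ν·ξ):
  D: 549.8 − 2(81.92) − 1(136.3) = 249.6
  G: 990.2 − 1(81.92) − 1(136.3) = 772
  H: 0 + 1(81.92) = 81.92
  E: 0 + 2(136.3) = 272.7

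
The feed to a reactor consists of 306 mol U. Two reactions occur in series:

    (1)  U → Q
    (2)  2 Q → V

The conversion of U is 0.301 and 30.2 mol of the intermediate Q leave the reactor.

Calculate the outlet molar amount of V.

31 mol

Conversion of U: U consumed = 1ξ₁ = 0.301 × 306 → ξ₁ = 92.11 mol.
Q balance: n_Q = 0 + 1ξ₁ − 2ξ₂ = 30.2 → ξ₂ = (1·92.11 − 30.2)/2 = 30.95 mol.
Outlet amounts (n = n₀ + Σ ν·ξ):
  U: 306 − 1(92.11) = 213.9
  Q: 0 + 1(92.11) − 2(30.95) = 30.2
  V: 0 + 1(30.95) = 30.95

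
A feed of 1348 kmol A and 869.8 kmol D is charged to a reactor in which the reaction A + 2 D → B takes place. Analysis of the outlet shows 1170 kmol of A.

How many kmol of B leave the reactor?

For A: n = n₀ − 1ξ → 1170 = 1348 − 1ξ, giving ξ = 178 kmol.
Outlet amounts (n = n₀ + ν ξ):
  A: 1348 − 1(178) = 1170
  D: 869.8 − 2(178) = 513.8
  B: 0 + 1(178) = 178

178 kmol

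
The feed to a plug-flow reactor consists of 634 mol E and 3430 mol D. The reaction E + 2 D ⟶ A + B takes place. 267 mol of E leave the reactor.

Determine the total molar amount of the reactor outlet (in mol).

3700 mol

For E: n = n₀ − 1ξ → 267 = 634 − 1ξ, giving ξ = 367 mol.
Outlet amounts (n = n₀ + ν ξ):
  E: 634 − 1(367) = 267
  D: 3430 − 2(367) = 2696
  A: 0 + 1(367) = 367
  B: 0 + 1(367) = 367
Total out = 267 + 2696 + 367 + 367 = 3697 mol.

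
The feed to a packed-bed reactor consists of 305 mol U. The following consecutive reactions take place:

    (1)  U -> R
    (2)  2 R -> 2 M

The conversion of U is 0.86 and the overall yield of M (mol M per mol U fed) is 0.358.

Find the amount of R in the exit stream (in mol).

Conversion of U: U consumed = 1ξ₁ = 0.86 × 305 → ξ₁ = 262.3 mol.
Yield of M: 2ξ₂ / 305 = 0.358 → ξ₂ = 54.59 mol.
Outlet amounts (n = n₀ + Σ ν·ξ):
  U: 305 − 1(262.3) = 42.7
  R: 0 + 1(262.3) − 2(54.59) = 153.1
  M: 0 + 2(54.59) = 109.2

153 mol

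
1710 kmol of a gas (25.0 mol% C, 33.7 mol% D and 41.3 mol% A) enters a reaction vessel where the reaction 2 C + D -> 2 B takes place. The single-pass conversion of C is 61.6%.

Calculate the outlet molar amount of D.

C reacted = 0.616 × 427.5 = 263.3 kmol; ν_C = −2, so ξ = 263.3/2 = 131.7 kmol.
Outlet amounts (n = n₀ + ν ξ):
  C: 427.5 − 2(131.7) = 164.2
  D: 576.3 − 1(131.7) = 444.6
  B: 0 + 2(131.7) = 263.3
  A: 706.2 (inert)

445 kmol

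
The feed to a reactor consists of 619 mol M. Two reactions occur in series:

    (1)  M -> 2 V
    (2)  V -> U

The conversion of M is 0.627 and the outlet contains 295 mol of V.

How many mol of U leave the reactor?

Conversion of M: M consumed = 1ξ₁ = 0.627 × 619 → ξ₁ = 388.1 mol.
V balance: n_V = 0 + 2ξ₁ − 1ξ₂ = 295 → ξ₂ = (2·388.1 − 295)/1 = 481.2 mol.
Outlet amounts (n = n₀ + Σ ν·ξ):
  M: 619 − 1(388.1) = 230.9
  V: 0 + 2(388.1) − 1(481.2) = 295
  U: 0 + 1(481.2) = 481.2

481 mol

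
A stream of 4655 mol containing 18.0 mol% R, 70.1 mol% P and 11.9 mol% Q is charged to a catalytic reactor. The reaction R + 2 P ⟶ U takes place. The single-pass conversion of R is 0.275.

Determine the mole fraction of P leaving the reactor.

0.668

R reacted = 0.275 × 837.9 = 230.4 mol; ν_R = −1, so ξ = 230.4/1 = 230.4 mol.
Outlet amounts (n = n₀ + ν ξ):
  R: 837.9 − 1(230.4) = 607.5
  P: 3263 − 2(230.4) = 2802
  U: 0 + 1(230.4) = 230.4
  Q: 553.9 (inert)
Total out = 4194 mol; y_P = 2802 / 4194 = 0.6681.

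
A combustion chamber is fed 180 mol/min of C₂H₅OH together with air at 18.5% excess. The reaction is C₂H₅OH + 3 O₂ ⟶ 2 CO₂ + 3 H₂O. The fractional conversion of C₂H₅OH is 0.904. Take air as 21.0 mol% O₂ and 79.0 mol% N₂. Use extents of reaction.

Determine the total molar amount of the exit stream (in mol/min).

3390 mol/min

Stoichiometric O₂ = 3 × 180 = 540 mol/min; O₂ fed = 540 × 1.185 = 639.9 mol/min.
N₂ fed = 639.9 × 79/21 = 2407 mol/min.
Fuel reacted = 0.904 × 180 → ξ = 162.7 mol/min.
Outlet (n = n₀ + ν ξ):
  C₂H₅OH: 180 − 1(162.7) = 17.28
  O₂: 639.9 − 3(162.7) = 151.7
  N₂: 2407 (inert)
  CO₂: 0 + 2(162.7) = 325.4
  H₂O: 0 + 3(162.7) = 488.2
Total out = 17.28 + 151.7 + 2407 + 325.4 + 488.2 = 3390 mol/min.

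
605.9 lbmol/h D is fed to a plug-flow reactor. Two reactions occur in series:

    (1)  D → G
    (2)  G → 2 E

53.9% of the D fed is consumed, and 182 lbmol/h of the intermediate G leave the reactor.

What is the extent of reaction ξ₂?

Conversion of D: D consumed = 1ξ₁ = 0.539 × 605.9 → ξ₁ = 326.6 lbmol/h.
G balance: n_G = 0 + 1ξ₁ − 1ξ₂ = 182 → ξ₂ = (1·326.6 − 182)/1 = 144.6 lbmol/h.
Outlet amounts (n = n₀ + Σ ν·ξ):
  D: 605.9 − 1(326.6) = 279.3
  G: 0 + 1(326.6) − 1(144.6) = 182
  E: 0 + 2(144.6) = 289.2

ξ₂ = 145 lbmol/h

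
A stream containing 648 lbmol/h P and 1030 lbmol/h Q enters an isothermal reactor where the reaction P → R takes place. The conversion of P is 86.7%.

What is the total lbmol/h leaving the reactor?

1680 lbmol/h

P reacted = 0.867 × 648 = 561.8 lbmol/h; ν_P = −1, so ξ = 561.8/1 = 561.8 lbmol/h.
Outlet amounts (n = n₀ + ν ξ):
  P: 648 − 1(561.8) = 86.18
  R: 0 + 1(561.8) = 561.8
  Q: 1030 (inert)
Total out = 86.18 + 561.8 + 1030 = 1678 lbmol/h.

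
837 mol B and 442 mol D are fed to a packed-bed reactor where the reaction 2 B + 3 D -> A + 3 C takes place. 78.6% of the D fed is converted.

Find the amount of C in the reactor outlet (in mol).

347 mol

D reacted = 0.786 × 442 = 347.4 mol; ν_D = −3, so ξ = 347.4/3 = 115.8 mol.
Outlet amounts (n = n₀ + ν ξ):
  B: 837 − 2(115.8) = 605.4
  D: 442 − 3(115.8) = 94.59
  A: 0 + 1(115.8) = 115.8
  C: 0 + 3(115.8) = 347.4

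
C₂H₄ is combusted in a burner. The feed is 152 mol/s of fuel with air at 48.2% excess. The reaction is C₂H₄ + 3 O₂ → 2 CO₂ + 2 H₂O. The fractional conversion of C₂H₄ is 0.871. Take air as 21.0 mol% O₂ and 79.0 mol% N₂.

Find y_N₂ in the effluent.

Stoichiometric O₂ = 3 × 152 = 456 mol/s; O₂ fed = 456 × 1.482 = 675.8 mol/s.
N₂ fed = 675.8 × 79/21 = 2542 mol/s.
Fuel reacted = 0.871 × 152 → ξ = 132.4 mol/s.
Outlet (n = n₀ + ν ξ):
  C₂H₄: 152 − 1(132.4) = 19.61
  O₂: 675.8 − 3(132.4) = 278.6
  N₂: 2542 (inert)
  CO₂: 0 + 2(132.4) = 264.8
  H₂O: 0 + 2(132.4) = 264.8
Total out = 3370 mol/s; y_N₂ = 2542 / 3370 = 0.7544.

0.754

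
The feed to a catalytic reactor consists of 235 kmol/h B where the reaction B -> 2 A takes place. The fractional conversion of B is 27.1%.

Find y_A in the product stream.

0.426

B reacted = 0.271 × 235 = 63.69 kmol/h; ν_B = −1, so ξ = 63.69/1 = 63.69 kmol/h.
Outlet amounts (n = n₀ + ν ξ):
  B: 235 − 1(63.69) = 171.3
  A: 0 + 2(63.69) = 127.4
Total out = 298.7 kmol/h; y_A = 127.4 / 298.7 = 0.4264.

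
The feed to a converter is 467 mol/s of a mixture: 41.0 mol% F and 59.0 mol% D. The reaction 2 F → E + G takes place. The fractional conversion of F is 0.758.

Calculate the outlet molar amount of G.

72.6 mol/s

F reacted = 0.758 × 191.5 = 145.1 mol/s; ν_F = −2, so ξ = 145.1/2 = 72.57 mol/s.
Outlet amounts (n = n₀ + ν ξ):
  F: 191.5 − 2(72.57) = 46.34
  E: 0 + 1(72.57) = 72.57
  G: 0 + 1(72.57) = 72.57
  D: 275.5 (inert)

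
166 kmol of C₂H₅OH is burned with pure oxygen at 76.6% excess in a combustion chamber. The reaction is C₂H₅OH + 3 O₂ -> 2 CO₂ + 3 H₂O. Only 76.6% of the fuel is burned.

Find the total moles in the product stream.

Stoichiometric O₂ = 3 × 166 = 498 kmol; O₂ fed = 498 × 1.766 = 879.5 kmol.
Fuel reacted = 0.766 × 166 → ξ = 127.2 kmol.
Outlet (n = n₀ + ν ξ):
  C₂H₅OH: 166 − 1(127.2) = 38.84
  O₂: 879.5 − 3(127.2) = 498
  CO₂: 0 + 2(127.2) = 254.3
  H₂O: 0 + 3(127.2) = 381.5
Total out = 38.84 + 498 + 254.3 + 381.5 = 1173 kmol.

1170 kmol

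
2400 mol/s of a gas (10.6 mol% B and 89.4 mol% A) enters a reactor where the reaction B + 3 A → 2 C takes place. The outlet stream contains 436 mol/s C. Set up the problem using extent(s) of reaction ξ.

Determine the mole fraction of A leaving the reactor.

For C: n = n₀ + 2ξ → 436 = 0 + 2ξ, giving ξ = 218 mol/s.
Outlet amounts (n = n₀ + ν ξ):
  B: 254.4 − 1(218) = 36.4
  A: 2146 − 3(218) = 1492
  C: 0 + 2(218) = 436
Total out = 1964 mol/s; y_A = 1492 / 1964 = 0.7595.

0.759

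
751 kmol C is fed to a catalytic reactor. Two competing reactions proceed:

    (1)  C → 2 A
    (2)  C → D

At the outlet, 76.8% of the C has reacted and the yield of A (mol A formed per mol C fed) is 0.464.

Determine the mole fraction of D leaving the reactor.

Yield of A: 2ξ₁ / 751 = 0.464 → ξ₁ = 174.2 kmol.
Conversion of C: 1ξ₁ + 1ξ₂ = 0.768 × 751 = 576.8 → ξ₂ = 402.5 kmol.
Outlet amounts (n = n₀ + Σ ν·ξ):
  C: 751 − 1(174.2) − 1(402.5) = 174.2
  A: 0 + 2(174.2) = 348.5
  D: 0 + 1(402.5) = 402.5
Total out = 925.2 kmol; y_D = 402.5 / 925.2 = 0.4351.

0.435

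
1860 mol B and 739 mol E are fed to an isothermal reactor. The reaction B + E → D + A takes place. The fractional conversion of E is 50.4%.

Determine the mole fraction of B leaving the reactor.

E reacted = 0.504 × 739 = 372.5 mol; ν_E = −1, so ξ = 372.5/1 = 372.5 mol.
Outlet amounts (n = n₀ + ν ξ):
  B: 1860 − 1(372.5) = 1488
  E: 739 − 1(372.5) = 366.5
  D: 0 + 1(372.5) = 372.5
  A: 0 + 1(372.5) = 372.5
Total out = 2599 mol; y_B = 1488 / 2599 = 0.5724.

0.572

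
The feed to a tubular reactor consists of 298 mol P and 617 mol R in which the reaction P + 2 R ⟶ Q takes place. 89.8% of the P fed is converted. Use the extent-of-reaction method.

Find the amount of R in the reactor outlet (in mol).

P reacted = 0.898 × 298 = 267.6 mol; ν_P = −1, so ξ = 267.6/1 = 267.6 mol.
Outlet amounts (n = n₀ + ν ξ):
  P: 298 − 1(267.6) = 30.4
  R: 617 − 2(267.6) = 81.79
  Q: 0 + 1(267.6) = 267.6

81.8 mol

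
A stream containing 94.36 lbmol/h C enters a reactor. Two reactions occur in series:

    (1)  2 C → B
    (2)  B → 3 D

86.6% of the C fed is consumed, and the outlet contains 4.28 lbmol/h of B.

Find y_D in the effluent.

0.866

Conversion of C: C consumed = 2ξ₁ = 0.866 × 94.36 → ξ₁ = 40.86 lbmol/h.
B balance: n_B = 0 + 1ξ₁ − 1ξ₂ = 4.28 → ξ₂ = (1·40.86 − 4.28)/1 = 36.58 lbmol/h.
Outlet amounts (n = n₀ + Σ ν·ξ):
  C: 94.36 − 2(40.86) = 12.64
  B: 0 + 1(40.86) − 1(36.58) = 4.28
  D: 0 + 3(36.58) = 109.7
Total out = 126.7 lbmol/h; y_D = 109.7 / 126.7 = 0.8664.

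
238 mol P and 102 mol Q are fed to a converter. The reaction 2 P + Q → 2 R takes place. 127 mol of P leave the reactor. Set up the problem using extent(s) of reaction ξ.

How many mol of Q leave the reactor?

For P: n = n₀ − 2ξ → 127 = 238 − 2ξ, giving ξ = 55.5 mol.
Outlet amounts (n = n₀ + ν ξ):
  P: 238 − 2(55.5) = 127
  Q: 102 − 1(55.5) = 46.5
  R: 0 + 2(55.5) = 111

46.5 mol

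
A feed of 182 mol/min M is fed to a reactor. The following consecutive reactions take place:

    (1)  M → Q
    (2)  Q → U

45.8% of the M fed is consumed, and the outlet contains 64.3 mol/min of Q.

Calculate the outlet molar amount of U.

Conversion of M: M consumed = 1ξ₁ = 0.458 × 182 → ξ₁ = 83.36 mol/min.
Q balance: n_Q = 0 + 1ξ₁ − 1ξ₂ = 64.3 → ξ₂ = (1·83.36 − 64.3)/1 = 19.06 mol/min.
Outlet amounts (n = n₀ + Σ ν·ξ):
  M: 182 − 1(83.36) = 98.64
  Q: 0 + 1(83.36) − 1(19.06) = 64.3
  U: 0 + 1(19.06) = 19.06

19.1 mol/min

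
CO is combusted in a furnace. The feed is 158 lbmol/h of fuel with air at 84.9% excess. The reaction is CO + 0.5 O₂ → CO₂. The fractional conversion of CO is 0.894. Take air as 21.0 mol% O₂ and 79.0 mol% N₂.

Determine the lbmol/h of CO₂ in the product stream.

Stoichiometric O₂ = 0.5 × 158 = 79 lbmol/h; O₂ fed = 79 × 1.849 = 146.1 lbmol/h.
N₂ fed = 146.1 × 79/21 = 549.5 lbmol/h.
Fuel reacted = 0.894 × 158 → ξ = 141.3 lbmol/h.
Outlet (n = n₀ + ν ξ):
  CO: 158 − 1(141.3) = 16.75
  O₂: 146.1 − 0.5(141.3) = 75.45
  N₂: 549.5 (inert)
  CO₂: 0 + 1(141.3) = 141.3

141 lbmol/h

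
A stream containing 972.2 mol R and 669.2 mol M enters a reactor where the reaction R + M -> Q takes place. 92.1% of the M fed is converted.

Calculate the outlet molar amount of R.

M reacted = 0.921 × 669.2 = 616.3 mol; ν_M = −1, so ξ = 616.3/1 = 616.3 mol.
Outlet amounts (n = n₀ + ν ξ):
  R: 972.2 − 1(616.3) = 355.9
  M: 669.2 − 1(616.3) = 52.87
  Q: 0 + 1(616.3) = 616.3

356 mol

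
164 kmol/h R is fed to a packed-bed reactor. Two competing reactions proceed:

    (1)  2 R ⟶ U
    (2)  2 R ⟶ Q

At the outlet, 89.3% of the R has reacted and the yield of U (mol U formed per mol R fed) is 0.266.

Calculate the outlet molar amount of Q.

29.6 kmol/h

Yield of U: 1ξ₁ / 164 = 0.266 → ξ₁ = 43.62 kmol/h.
Conversion of R: 2ξ₁ + 2ξ₂ = 0.893 × 164 = 146.5 → ξ₂ = 29.6 kmol/h.
Outlet amounts (n = n₀ + Σ ν·ξ):
  R: 164 − 2(43.62) − 2(29.6) = 17.55
  U: 0 + 1(43.62) = 43.62
  Q: 0 + 1(29.6) = 29.6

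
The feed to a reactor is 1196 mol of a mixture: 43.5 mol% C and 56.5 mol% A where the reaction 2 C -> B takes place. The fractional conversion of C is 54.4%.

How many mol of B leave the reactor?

142 mol

C reacted = 0.544 × 520.3 = 283 mol; ν_C = −2, so ξ = 283/2 = 141.5 mol.
Outlet amounts (n = n₀ + ν ξ):
  C: 520.3 − 2(141.5) = 237.2
  B: 0 + 1(141.5) = 141.5
  A: 675.7 (inert)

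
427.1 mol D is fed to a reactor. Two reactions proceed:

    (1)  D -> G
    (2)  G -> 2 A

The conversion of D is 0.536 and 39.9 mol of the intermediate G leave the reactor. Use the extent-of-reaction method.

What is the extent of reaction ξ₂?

ξ₂ = 189 mol

Conversion of D: D consumed = 1ξ₁ = 0.536 × 427.1 → ξ₁ = 228.9 mol.
G balance: n_G = 0 + 1ξ₁ − 1ξ₂ = 39.9 → ξ₂ = (1·228.9 − 39.9)/1 = 189 mol.
Outlet amounts (n = n₀ + Σ ν·ξ):
  D: 427.1 − 1(228.9) = 198.2
  G: 0 + 1(228.9) − 1(189) = 39.9
  A: 0 + 2(189) = 378.1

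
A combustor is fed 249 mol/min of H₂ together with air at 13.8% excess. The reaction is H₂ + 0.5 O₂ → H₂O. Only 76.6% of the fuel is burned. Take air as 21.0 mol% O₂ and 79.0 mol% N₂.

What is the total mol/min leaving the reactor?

828 mol/min

Stoichiometric O₂ = 0.5 × 249 = 124.5 mol/min; O₂ fed = 124.5 × 1.138 = 141.7 mol/min.
N₂ fed = 141.7 × 79/21 = 533 mol/min.
Fuel reacted = 0.766 × 249 → ξ = 190.7 mol/min.
Outlet (n = n₀ + ν ξ):
  H₂: 249 − 1(190.7) = 58.27
  O₂: 141.7 − 0.5(190.7) = 46.31
  N₂: 533 (inert)
  H₂O: 0 + 1(190.7) = 190.7
Total out = 58.27 + 46.31 + 533 + 190.7 = 828.3 mol/min.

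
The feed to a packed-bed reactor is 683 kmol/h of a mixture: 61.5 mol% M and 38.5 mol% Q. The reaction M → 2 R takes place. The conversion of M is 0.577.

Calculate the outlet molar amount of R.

M reacted = 0.577 × 420 = 242.4 kmol/h; ν_M = −1, so ξ = 242.4/1 = 242.4 kmol/h.
Outlet amounts (n = n₀ + ν ξ):
  M: 420 − 1(242.4) = 177.7
  R: 0 + 2(242.4) = 484.7
  Q: 263 (inert)

485 kmol/h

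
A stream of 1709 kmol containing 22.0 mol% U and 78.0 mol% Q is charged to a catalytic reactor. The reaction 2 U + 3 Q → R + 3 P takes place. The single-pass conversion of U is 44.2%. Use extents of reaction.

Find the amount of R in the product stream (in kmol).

U reacted = 0.442 × 376 = 166.2 kmol; ν_U = −2, so ξ = 166.2/2 = 83.09 kmol.
Outlet amounts (n = n₀ + ν ξ):
  U: 376 − 2(83.09) = 209.8
  Q: 1333 − 3(83.09) = 1084
  R: 0 + 1(83.09) = 83.09
  P: 0 + 3(83.09) = 249.3

83.1 kmol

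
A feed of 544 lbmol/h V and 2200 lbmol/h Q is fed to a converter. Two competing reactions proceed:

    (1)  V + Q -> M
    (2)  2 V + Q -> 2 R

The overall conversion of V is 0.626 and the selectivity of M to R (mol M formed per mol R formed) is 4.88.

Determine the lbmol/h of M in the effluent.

Conversion of V: V consumed = 0.626 × 544 = 340.5 lbmol/h = 1ξ₁ + 2ξ₂.
Selectivity: 1ξ₁ / (2ξ₂) = 4.88 → ξ₁ = 9.76 ξ₂.
Substitute: (1·9.76 + 2) ξ₂ = 340.5 → ξ₂ = 28.96 lbmol/h, ξ₁ = 282.6 lbmol/h.
Outlet amounts (n = n₀ + Σ ν·ξ):
  V: 544 − 1(282.6) − 2(28.96) = 203.5
  Q: 2200 − 1(282.6) − 1(28.96) = 1888
  M: 0 + 1(282.6) = 282.6
  R: 0 + 2(28.96) = 57.92

283 lbmol/h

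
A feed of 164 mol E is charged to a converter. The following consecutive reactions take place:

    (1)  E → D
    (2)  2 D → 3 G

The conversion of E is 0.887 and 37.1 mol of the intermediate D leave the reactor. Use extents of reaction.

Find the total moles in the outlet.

Conversion of E: E consumed = 1ξ₁ = 0.887 × 164 → ξ₁ = 145.5 mol.
D balance: n_D = 0 + 1ξ₁ − 2ξ₂ = 37.1 → ξ₂ = (1·145.5 − 37.1)/2 = 54.18 mol.
Outlet amounts (n = n₀ + Σ ν·ξ):
  E: 164 − 1(145.5) = 18.53
  D: 0 + 1(145.5) − 2(54.18) = 37.1
  G: 0 + 3(54.18) = 162.6
Total out = 18.53 + 37.1 + 162.6 = 218.2 mol.

218 mol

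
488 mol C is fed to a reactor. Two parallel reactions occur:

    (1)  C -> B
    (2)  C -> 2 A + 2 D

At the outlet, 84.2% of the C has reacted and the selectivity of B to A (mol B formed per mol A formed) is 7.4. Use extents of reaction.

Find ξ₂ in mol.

Conversion of C: C consumed = 0.842 × 488 = 410.9 mol = 1ξ₁ + 1ξ₂.
Selectivity: 1ξ₁ / (2ξ₂) = 7.4 → ξ₁ = 14.8 ξ₂.
Substitute: (1·14.8 + 1) ξ₂ = 410.9 → ξ₂ = 26.01 mol, ξ₁ = 384.9 mol.
Outlet amounts (n = n₀ + Σ ν·ξ):
  C: 488 − 1(384.9) − 1(26.01) = 77.1
  B: 0 + 1(384.9) = 384.9
  A: 0 + 2(26.01) = 52.01
  D: 0 + 2(26.01) = 52.01

ξ₂ = 26 mol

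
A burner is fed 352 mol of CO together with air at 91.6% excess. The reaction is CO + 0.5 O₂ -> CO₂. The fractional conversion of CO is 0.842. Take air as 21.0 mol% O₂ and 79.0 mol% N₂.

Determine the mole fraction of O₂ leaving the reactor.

0.104

Stoichiometric O₂ = 0.5 × 352 = 176 mol; O₂ fed = 176 × 1.916 = 337.2 mol.
N₂ fed = 337.2 × 79/21 = 1269 mol.
Fuel reacted = 0.842 × 352 → ξ = 296.4 mol.
Outlet (n = n₀ + ν ξ):
  CO: 352 − 1(296.4) = 55.62
  O₂: 337.2 − 0.5(296.4) = 189
  N₂: 1269 (inert)
  CO₂: 0 + 1(296.4) = 296.4
Total out = 1810 mol; y_O₂ = 189 / 1810 = 0.1045.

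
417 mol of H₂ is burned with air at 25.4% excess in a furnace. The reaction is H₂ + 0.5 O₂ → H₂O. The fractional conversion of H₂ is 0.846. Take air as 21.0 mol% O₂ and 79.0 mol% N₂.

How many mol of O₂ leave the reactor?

85.1 mol

Stoichiometric O₂ = 0.5 × 417 = 208.5 mol; O₂ fed = 208.5 × 1.254 = 261.5 mol.
N₂ fed = 261.5 × 79/21 = 983.6 mol.
Fuel reacted = 0.846 × 417 → ξ = 352.8 mol.
Outlet (n = n₀ + ν ξ):
  H₂: 417 − 1(352.8) = 64.22
  O₂: 261.5 − 0.5(352.8) = 85.07
  N₂: 983.6 (inert)
  H₂O: 0 + 1(352.8) = 352.8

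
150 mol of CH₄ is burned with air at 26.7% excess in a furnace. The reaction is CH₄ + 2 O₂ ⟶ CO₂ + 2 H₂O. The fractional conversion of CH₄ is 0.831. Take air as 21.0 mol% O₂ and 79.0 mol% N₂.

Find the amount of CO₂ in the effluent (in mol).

Stoichiometric O₂ = 2 × 150 = 300 mol; O₂ fed = 300 × 1.267 = 380.1 mol.
N₂ fed = 380.1 × 79/21 = 1430 mol.
Fuel reacted = 0.831 × 150 → ξ = 124.6 mol.
Outlet (n = n₀ + ν ξ):
  CH₄: 150 − 1(124.6) = 25.35
  O₂: 380.1 − 2(124.6) = 130.8
  N₂: 1430 (inert)
  CO₂: 0 + 1(124.6) = 124.6
  H₂O: 0 + 2(124.6) = 249.3

125 mol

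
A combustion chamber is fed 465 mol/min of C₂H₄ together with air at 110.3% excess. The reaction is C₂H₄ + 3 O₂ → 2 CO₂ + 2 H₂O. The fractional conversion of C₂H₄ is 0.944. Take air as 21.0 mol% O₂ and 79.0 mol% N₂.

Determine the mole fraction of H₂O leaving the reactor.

Stoichiometric O₂ = 3 × 465 = 1395 mol/min; O₂ fed = 1395 × 2.103 = 2934 mol/min.
N₂ fed = 2934 × 79/21 = 11040 mol/min.
Fuel reacted = 0.944 × 465 → ξ = 439 mol/min.
Outlet (n = n₀ + ν ξ):
  C₂H₄: 465 − 1(439) = 26.04
  O₂: 2934 − 3(439) = 1617
  N₂: 11040 (inert)
  CO₂: 0 + 2(439) = 877.9
  H₂O: 0 + 2(439) = 877.9
Total out = 14430 mol/min; y_H₂O = 877.9 / 14430 = 0.06082.

0.0608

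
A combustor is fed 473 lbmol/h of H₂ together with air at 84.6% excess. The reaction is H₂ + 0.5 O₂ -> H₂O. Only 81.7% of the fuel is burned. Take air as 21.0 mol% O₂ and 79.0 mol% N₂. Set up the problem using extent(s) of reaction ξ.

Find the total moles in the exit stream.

2360 lbmol/h

Stoichiometric O₂ = 0.5 × 473 = 236.5 lbmol/h; O₂ fed = 236.5 × 1.846 = 436.6 lbmol/h.
N₂ fed = 436.6 × 79/21 = 1642 lbmol/h.
Fuel reacted = 0.817 × 473 → ξ = 386.4 lbmol/h.
Outlet (n = n₀ + ν ξ):
  H₂: 473 − 1(386.4) = 86.56
  O₂: 436.6 − 0.5(386.4) = 243.4
  N₂: 1642 (inert)
  H₂O: 0 + 1(386.4) = 386.4
Total out = 86.56 + 243.4 + 1642 + 386.4 = 2359 lbmol/h.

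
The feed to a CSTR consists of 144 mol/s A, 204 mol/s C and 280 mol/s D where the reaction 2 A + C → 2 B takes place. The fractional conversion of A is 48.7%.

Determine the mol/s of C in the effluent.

A reacted = 0.487 × 144 = 70.13 mol/s; ν_A = −2, so ξ = 70.13/2 = 35.06 mol/s.
Outlet amounts (n = n₀ + ν ξ):
  A: 144 − 2(35.06) = 73.87
  C: 204 − 1(35.06) = 168.9
  B: 0 + 2(35.06) = 70.13
  D: 280 (inert)

169 mol/s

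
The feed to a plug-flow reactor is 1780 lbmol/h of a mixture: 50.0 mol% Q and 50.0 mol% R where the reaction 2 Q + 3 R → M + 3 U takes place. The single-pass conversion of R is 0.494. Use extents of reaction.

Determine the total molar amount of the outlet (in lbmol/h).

R reacted = 0.494 × 890 = 439.7 lbmol/h; ν_R = −3, so ξ = 439.7/3 = 146.6 lbmol/h.
Outlet amounts (n = n₀ + ν ξ):
  Q: 890 − 2(146.6) = 596.9
  R: 890 − 3(146.6) = 450.3
  M: 0 + 1(146.6) = 146.6
  U: 0 + 3(146.6) = 439.7
Total out = 596.9 + 450.3 + 146.6 + 439.7 = 1633 lbmol/h.

1630 lbmol/h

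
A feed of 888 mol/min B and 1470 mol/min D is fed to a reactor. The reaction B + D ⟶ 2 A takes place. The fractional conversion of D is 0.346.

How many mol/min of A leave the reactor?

1020 mol/min

D reacted = 0.346 × 1470 = 508.6 mol/min; ν_D = −1, so ξ = 508.6/1 = 508.6 mol/min.
Outlet amounts (n = n₀ + ν ξ):
  B: 888 − 1(508.6) = 379.4
  D: 1470 − 1(508.6) = 961.4
  A: 0 + 2(508.6) = 1017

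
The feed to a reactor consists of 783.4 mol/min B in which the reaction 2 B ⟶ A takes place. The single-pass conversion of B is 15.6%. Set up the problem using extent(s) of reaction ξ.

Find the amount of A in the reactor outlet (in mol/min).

61.1 mol/min

B reacted = 0.156 × 783.4 = 122.2 mol/min; ν_B = −2, so ξ = 122.2/2 = 61.11 mol/min.
Outlet amounts (n = n₀ + ν ξ):
  B: 783.4 − 2(61.11) = 661.2
  A: 0 + 1(61.11) = 61.11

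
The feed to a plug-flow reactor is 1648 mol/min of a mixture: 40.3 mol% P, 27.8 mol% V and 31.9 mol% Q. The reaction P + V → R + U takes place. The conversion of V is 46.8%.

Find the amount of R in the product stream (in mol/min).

214 mol/min

V reacted = 0.468 × 458.1 = 214.4 mol/min; ν_V = −1, so ξ = 214.4/1 = 214.4 mol/min.
Outlet amounts (n = n₀ + ν ξ):
  P: 664.1 − 1(214.4) = 449.7
  V: 458.1 − 1(214.4) = 243.7
  R: 0 + 1(214.4) = 214.4
  U: 0 + 1(214.4) = 214.4
  Q: 525.7 (inert)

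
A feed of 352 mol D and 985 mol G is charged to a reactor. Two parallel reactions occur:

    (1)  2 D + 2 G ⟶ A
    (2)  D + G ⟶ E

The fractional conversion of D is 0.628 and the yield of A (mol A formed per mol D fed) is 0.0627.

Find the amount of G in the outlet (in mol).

764 mol

Yield of A: 1ξ₁ / 352 = 0.0627 → ξ₁ = 22.07 mol.
Conversion of D: 2ξ₁ + 1ξ₂ = 0.628 × 352 = 221.1 → ξ₂ = 176.9 mol.
Outlet amounts (n = n₀ + Σ ν·ξ):
  D: 352 − 2(22.07) − 1(176.9) = 130.9
  G: 985 − 2(22.07) − 1(176.9) = 763.9
  A: 0 + 1(22.07) = 22.07
  E: 0 + 1(176.9) = 176.9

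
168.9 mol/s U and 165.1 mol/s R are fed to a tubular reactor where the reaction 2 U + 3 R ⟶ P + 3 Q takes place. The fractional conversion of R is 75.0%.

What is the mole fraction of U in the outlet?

0.295

R reacted = 0.75 × 165.1 = 123.8 mol/s; ν_R = −3, so ξ = 123.8/3 = 41.27 mol/s.
Outlet amounts (n = n₀ + ν ξ):
  U: 168.9 − 2(41.27) = 86.35
  R: 165.1 − 3(41.27) = 41.28
  P: 0 + 1(41.27) = 41.27
  Q: 0 + 3(41.27) = 123.8
Total out = 292.7 mol/s; y_U = 86.35 / 292.7 = 0.295.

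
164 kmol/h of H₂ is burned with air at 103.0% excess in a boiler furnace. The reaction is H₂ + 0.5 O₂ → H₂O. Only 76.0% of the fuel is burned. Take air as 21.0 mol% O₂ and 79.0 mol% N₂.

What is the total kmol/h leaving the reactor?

894 kmol/h

Stoichiometric O₂ = 0.5 × 164 = 82 kmol/h; O₂ fed = 82 × 2.030 = 166.5 kmol/h.
N₂ fed = 166.5 × 79/21 = 626.2 kmol/h.
Fuel reacted = 0.76 × 164 → ξ = 124.6 kmol/h.
Outlet (n = n₀ + ν ξ):
  H₂: 164 − 1(124.6) = 39.36
  O₂: 166.5 − 0.5(124.6) = 104.1
  N₂: 626.2 (inert)
  H₂O: 0 + 1(124.6) = 124.6
Total out = 39.36 + 104.1 + 626.2 + 124.6 = 894.3 kmol/h.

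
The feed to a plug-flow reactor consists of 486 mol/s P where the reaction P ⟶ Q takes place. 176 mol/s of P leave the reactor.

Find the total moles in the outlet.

For P: n = n₀ − 1ξ → 176 = 486 − 1ξ, giving ξ = 310 mol/s.
Outlet amounts (n = n₀ + ν ξ):
  P: 486 − 1(310) = 176
  Q: 0 + 1(310) = 310
Total out = 176 + 310 = 486 mol/s.

486 mol/s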